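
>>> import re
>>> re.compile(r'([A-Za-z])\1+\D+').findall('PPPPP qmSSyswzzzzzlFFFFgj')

A backreference is literal: `\1` must see the identical characters the first group matched.
Scanning left to right: at [0:25] match 'PPPPP qmSSyswzzzzzlFFFFgj', group 1 = 'P'.
Because there's exactly one group, `findall` drops the full match and keeps group 1 from the one hit.

['P']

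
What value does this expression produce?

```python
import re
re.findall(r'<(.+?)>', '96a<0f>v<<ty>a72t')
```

['0f', '<ty']

A `+?`/`*?`/`{m,n}?` starts at its minimum and grows only as far as needed for what follows to match.
Because there's exactly one group, `findall` drops the full match and keeps group 1 from each hit.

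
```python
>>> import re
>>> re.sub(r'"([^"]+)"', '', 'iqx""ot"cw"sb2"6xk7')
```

'iqx"cw6xk7'

Every occurrence is swapped for ''.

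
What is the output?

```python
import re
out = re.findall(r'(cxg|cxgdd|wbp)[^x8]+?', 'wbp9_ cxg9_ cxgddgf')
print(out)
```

Alternation isn't longest-match — the leftmost alternative that fits at this position is chosen.
Walking the string: at [0:4] match 'wbp9', group 1 = 'wbp'; at [6:10] match 'cxg9', group 1 = 'cxg'; at [12:16] match 'cxgd', group 1 = 'cxg'.
One capturing group, so `findall` returns just the captured substring from each match — 3 in all.

['wbp', 'cxg', 'cxg']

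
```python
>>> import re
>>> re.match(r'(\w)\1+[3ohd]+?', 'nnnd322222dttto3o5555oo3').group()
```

`re.match` won't scan ahead — the pattern has to work from the very first character.
The match spans [0:4] → 'nnnd'.

'nnnd'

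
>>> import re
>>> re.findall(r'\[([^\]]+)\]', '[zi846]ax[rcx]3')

['zi846', 'rcx']

Matches: at [0:7] match '[zi846]', group 1 = 'zi846'; at [9:14] match '[rcx]', group 1 = 'rcx'.
Because there's exactly one group, `findall` drops the full match and keeps group 1 from each hit.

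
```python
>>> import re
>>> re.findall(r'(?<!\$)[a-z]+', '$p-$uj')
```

['j']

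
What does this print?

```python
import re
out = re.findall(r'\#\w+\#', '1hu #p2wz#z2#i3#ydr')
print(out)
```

Walking the string: at [4:10] → '#p2wz#'; at [12:16] → '#i3#'.
Since nothing is captured, `findall` lists the 2 matched substrings directly.

['#p2wz#', '#i3#']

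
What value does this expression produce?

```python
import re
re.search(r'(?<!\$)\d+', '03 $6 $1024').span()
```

Because the assertion is negative and zero-width, positions next to the forbidden text are skipped.
The match spans [0:2] → '03'.

(0, 2)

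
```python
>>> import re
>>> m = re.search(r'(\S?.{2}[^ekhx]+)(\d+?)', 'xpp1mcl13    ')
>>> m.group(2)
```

'3'

The pattern matches optionally a non-whitespace character, then exactly 2 of any character, then one or more of any character except [ekhx] (captured); then one or more of a digit (lazy) (captured).
`re.search` scans for the first position where the pattern succeeds.
The match spans [0:9] → 'xpp1mcl13'.
Captured: group 1 = 'xpp1mcl1', group 2 = '3'.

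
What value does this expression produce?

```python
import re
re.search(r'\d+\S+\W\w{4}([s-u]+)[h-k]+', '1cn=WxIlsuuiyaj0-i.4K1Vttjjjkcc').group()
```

'1cn=WxIlsuuiyaj0-i.4K1Vttjjjk'

The pattern matches one or more of a digit; then one or more of a non-whitespace character, then a non-word character, then exactly 4 of a word character; then one or more of a character in [s-u] (captured); then one or more of a character in [h-k].
`search` walks the string left to right and returns the first match it finds.
The match spans [0:29] → '1cn=WxIlsuuiyaj0-i.4K1Vttjjjk'.
Captured: group 1 = 'tt'.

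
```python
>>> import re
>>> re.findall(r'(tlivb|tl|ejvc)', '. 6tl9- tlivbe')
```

['tl', 'tlivb']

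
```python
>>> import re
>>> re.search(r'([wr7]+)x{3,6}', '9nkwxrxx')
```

This matches one or more of one of [wr7] (captured); then 3 to 6 of a literal 'x'.
`re.search` scans for the first position where the pattern succeeds.
Here no position works, so the call returns None.

None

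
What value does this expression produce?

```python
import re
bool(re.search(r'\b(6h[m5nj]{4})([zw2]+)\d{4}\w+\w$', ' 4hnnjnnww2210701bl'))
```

Pattern: a word boundary (`\b`, zero-width); then the literal '6h', then exactly 4 of one of [m5nj] (captured); then one or more of one of [zw2] (captured); then exactly 4 of a digit, then one or more of a word character, then a word character; then anchored at the end.
`re.search` tries every starting position until one works.
Here nothing in the string fits, so the call returns None, and `bool(None)` is False.

False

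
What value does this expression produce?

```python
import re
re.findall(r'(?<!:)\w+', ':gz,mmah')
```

['z', 'mmah']

`(?!…)`/`(?<!…)` only lets a position through if the neighbouring text does NOT match; no characters are consumed.
No capturing groups, so `findall` returns the 2 full match strings.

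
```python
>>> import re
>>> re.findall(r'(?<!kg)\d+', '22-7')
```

['22', '7']

The negative lookaround is zero-width — it rules out positions where the adjacent text would match, without consuming anything.
Since nothing is captured, `findall` lists the 2 matched substrings directly.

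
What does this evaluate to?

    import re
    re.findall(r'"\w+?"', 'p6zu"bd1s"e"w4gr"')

Scanning left to right: at [4:10] → '"bd1s"'; at [11:17] → '"w4gr"'.
Since nothing is captured, `findall` lists the 2 matched substrings directly.

['"bd1s"', '"w4gr"']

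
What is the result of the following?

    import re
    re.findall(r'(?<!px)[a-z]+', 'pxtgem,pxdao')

A negative assertion filters positions out without eating any characters.
Walking the string: at [0:6] → 'pxtgem'; at [7:12] → 'pxdao'.
No capturing groups, so `findall` returns the 2 full match strings.

['pxtgem', 'pxdao']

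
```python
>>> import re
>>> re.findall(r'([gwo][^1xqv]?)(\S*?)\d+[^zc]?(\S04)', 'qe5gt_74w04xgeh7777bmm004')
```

[('gt', '_', 'w04')]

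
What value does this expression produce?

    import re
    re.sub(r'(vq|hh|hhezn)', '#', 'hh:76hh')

Each match is replaced by '#'.

'#:76#'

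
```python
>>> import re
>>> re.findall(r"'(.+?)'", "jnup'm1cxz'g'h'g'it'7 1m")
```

['m1cxz', 'h', 'it']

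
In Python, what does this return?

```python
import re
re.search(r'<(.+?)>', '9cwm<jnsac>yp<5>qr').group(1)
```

'jnsac'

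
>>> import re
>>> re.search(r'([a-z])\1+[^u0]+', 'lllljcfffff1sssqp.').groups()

('l',)

`\1` has to match the exact text group 1 already captured.
Unlike `match`, `search` isn't anchored — it looks for the pattern anywhere in the string.
The match spans [0:18] → 'lllljcfffff1sssqp.'.
Captured: group 1 = 'l'.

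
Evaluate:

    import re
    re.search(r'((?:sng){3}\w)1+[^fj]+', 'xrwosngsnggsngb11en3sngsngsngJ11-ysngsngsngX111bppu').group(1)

Pattern: the literal 'sng' repeated 3 times, then a word character (captured); then one or more of a literal '1', then one or more of any character except [fj].
`re.search` tries every starting position until one works.
The match spans [20:51] → 'sngsngsngJ11-ysngsngsngX111bppu'.
Captured: group 1 = 'sngsngsngJ'.

'sngsngsngJ'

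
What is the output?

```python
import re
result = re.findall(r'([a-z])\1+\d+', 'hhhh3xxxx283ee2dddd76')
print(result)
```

['h', 'x', 'e', 'd']

The backreference `\1` re-matches whatever the first group consumed, character for character.
`findall` collects group 1 from each match (4 total).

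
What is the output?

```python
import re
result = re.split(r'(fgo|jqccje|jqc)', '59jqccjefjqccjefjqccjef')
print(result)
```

['59', 'jqccje', 'f', 'jqccje', 'f', 'jqccje', 'f']

Alternation isn't longest-match — the leftmost alternative that fits at this position is chosen.
Matches to split on: at [2:8] → 'jqccje'; at [9:15] → 'jqccje'; at [16:22] → 'jqccje'.
`re.split` interleaves the captured-group text with the surrounding fragments.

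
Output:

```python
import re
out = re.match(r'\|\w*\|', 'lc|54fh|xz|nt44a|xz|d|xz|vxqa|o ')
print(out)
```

None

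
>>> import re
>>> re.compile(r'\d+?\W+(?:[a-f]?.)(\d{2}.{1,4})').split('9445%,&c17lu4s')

The pattern matches one or more of a digit (lazy); then one or more of a non-word character; then optionally a character in [a-f], then any character (non-capturing group); then exactly 2 of a digit, then 1 to 4 of any character (captured).
`re.split` interleaves the captured-group text with the surrounding fragments.

['', '17lu4s', '']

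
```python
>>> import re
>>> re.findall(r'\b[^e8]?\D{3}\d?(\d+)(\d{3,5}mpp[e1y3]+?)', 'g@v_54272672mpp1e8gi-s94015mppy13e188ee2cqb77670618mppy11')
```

[('4272', '672mpp1')]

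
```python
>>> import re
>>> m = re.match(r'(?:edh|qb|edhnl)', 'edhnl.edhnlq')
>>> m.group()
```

Alternation isn't longest-match — the leftmost alternative that fits at this position is chosen.
`re.match` only tries the pattern at the start of the string.
The match spans [0:3] → 'edh'.

'edh'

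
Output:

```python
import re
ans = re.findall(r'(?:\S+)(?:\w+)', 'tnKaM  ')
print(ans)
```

['tnKaM']

The pattern matches one or more of a non-whitespace character (non-capturing group); then one or more of a word character (non-capturing group).
Scanning left to right: at [0:5] → 'tnKaM'.
`findall` yields the raw match text (1 of them) because the pattern has no groups.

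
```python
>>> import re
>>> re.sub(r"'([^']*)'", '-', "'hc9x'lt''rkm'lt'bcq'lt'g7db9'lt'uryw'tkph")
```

Matches: at [0:6] → "'hc9x'"; at [8:10] → "''"; at [13:17] → "'lt'"; at [20:24] → "'lt'"; at [29:33] → "'lt'".
`sub` substitutes '-' at each match site.

"-lt-rkm-bcq-g7db9-uryw'tkph"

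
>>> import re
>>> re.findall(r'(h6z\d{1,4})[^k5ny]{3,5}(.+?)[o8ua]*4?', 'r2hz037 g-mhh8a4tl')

[]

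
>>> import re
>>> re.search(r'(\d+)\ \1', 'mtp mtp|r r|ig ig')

None

`\1` is not a pattern — it's the concrete string captured by group 1, re-applied verbatim.
`re.search` tries every starting position until one works.
Here no position works, so the call returns None.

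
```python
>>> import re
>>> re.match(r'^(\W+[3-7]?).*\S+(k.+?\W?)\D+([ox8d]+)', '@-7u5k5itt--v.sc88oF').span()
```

(0, 19)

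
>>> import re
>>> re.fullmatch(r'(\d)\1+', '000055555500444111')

None

`\1` is not a pattern — it's the concrete string captured by group 1, re-applied verbatim.
For `fullmatch`, every character of the input must be accounted for by the pattern.
Here the string isn't matched end-to-end, so the call returns None.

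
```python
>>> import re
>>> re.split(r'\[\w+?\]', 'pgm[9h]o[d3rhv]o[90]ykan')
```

['pgm', 'o', 'o', 'ykan']

Matches to split on: at [3:7] → '[9h]'; at [8:15] → '[d3rhv]'; at [16:20] → '[90]'.
The string is cut at each match, leaving 4 pieces.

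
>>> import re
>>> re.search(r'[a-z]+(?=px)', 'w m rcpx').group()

The positive lookaround only admits positions where the adjacent text matches; those characters stay outside the span.
`search` walks the string left to right and returns the first match it finds.
The match spans [4:6] → 'rc'.

'rc'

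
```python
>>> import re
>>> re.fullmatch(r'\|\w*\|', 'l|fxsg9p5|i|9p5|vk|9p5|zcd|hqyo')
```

None

`re.fullmatch` requires the pattern to consume the entire string.
Here the string isn't matched end-to-end, so the call returns None.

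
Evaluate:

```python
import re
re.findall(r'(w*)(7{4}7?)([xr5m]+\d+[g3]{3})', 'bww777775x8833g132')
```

[('ww', '77777', '5x8833g')]

With 3 capturing groups, `findall` returns a 3-tuple per match.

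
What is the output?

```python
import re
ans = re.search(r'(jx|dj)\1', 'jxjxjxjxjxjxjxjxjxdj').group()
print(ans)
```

jxjx

`\1` has to match the exact text group 1 already captured.
`re.search` tries every starting position until one works.
The match spans [0:4] → 'jxjx'.
Captured: group 1 = 'jx'.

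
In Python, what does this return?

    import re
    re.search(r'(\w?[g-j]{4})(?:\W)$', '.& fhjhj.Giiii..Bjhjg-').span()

This matches optionally a word character, then exactly 4 of a character in [g-j] (captured); then a non-word character (non-capturing group); then anchored at the end.
Unlike `match`, `search` isn't anchored — it looks for the pattern anywhere in the string.
The match spans [16:22] → 'Bjhjg-'.
Captured: group 1 = 'Bjhjg'.

(16, 22)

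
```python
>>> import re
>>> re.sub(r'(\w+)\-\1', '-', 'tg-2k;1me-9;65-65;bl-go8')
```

'tg-2k;1me-9;-;bl-go8'

A backreference is literal: `\1` must see the identical characters the first group matched.
Matches: at [12:17] → '65-65'.
Every occurrence is swapped for '-'.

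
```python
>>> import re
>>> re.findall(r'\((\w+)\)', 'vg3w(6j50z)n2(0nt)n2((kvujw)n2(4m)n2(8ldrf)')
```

One capturing group, so `findall` returns just the captured substring from each match — 5 in all.

['6j50z', '0nt', 'kvujw', '4m', '8ldrf']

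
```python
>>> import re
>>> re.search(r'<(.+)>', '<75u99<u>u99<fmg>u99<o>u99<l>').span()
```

(0, 29)

`search` walks the string left to right and returns the first match it finds.
The match spans [0:29] → '<75u99<u>u99<fmg>u99<o>u99<l>'.
Captured: group 1 = '75u99<u>u99<fmg>u99<o>u99<l'.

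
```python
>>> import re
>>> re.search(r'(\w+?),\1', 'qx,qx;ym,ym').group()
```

'qx,qx'

A backreference is literal: `\1` must see the identical characters the first group matched.
The match spans [0:5] → 'qx,qx'.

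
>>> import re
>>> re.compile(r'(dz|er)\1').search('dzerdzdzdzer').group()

The backreference `\1` re-matches whatever the first group consumed, character for character.
`re.search` tries every starting position until one works.
The match spans [4:8] → 'dzdz'.
Captured: group 1 = 'dz'.

'dzdz'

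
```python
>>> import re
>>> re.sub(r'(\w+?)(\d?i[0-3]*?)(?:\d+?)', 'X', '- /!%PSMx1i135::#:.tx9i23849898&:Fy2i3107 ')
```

'- /!%X35::#:.X3849898&:X107 '

This matches one or more of a word character (lazy) (captured); then optionally a digit, then a literal 'i', then zero or more of a character in [0-3] (lazy) (captured); then one or more of a digit (lazy) (non-capturing group).
Because the quantifier is non-greedy, it stops expanding at the earliest point where the rest of the pattern can succeed.
Matches: at [5:12] → 'PSMx1i1'; at [19:24] → 'tx9i2'; at [33:38] → 'Fy2i3'.
Each match is replaced by 'X'.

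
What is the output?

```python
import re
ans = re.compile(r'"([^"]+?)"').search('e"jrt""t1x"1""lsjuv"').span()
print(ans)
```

`re.search` scans for the first position where the pattern succeeds.
The match spans [1:6] → '"jrt"'.
Captured: group 1 = 'jrt'.

(1, 6)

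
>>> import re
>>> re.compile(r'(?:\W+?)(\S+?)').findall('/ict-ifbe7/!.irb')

['i', 'i', '!', 'i']

A `+?`/`*?`/`{m,n}?` starts at its minimum and grows only as far as needed for what follows to match.
`findall` collects group 1 from each match (4 total).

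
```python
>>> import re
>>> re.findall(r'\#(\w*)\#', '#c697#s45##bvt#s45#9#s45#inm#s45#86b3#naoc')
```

['c697', '', 's45', 's45', 's45']

Scanning left to right: at [0:6] match '#c697#', group 1 = 'c697'; at [9:11] match '##', group 1 = ''; at [14:19] match '#s45#', group 1 = 's45'; at [20:25] match '#s45#', group 1 = 's45'; at [28:33] match '#s45#', group 1 = 's45'.
Because there's exactly one group, `findall` drops the full match and keeps group 1 from each hit.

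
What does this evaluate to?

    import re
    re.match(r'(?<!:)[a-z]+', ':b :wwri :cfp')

None

With `match`, the pattern is implicitly anchored at the beginning.
Here position 0 doesn't satisfy it, so the call returns None.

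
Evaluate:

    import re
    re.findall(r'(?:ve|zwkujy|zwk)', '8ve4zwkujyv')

['ve', 'zwkujy']

Branches in `(...|...)` are attempted left-to-right; the first branch that allows the whole pattern to succeed is taken.
Matches: at [1:3] → 've'; at [4:10] → 'zwkujy'.
Since nothing is captured, `findall` lists the 2 matched substrings directly.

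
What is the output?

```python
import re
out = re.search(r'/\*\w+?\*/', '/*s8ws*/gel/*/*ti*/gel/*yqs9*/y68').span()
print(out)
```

(0, 8)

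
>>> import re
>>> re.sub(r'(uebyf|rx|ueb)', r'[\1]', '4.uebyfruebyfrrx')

Branches in `(...|...)` are attempted left-to-right; the first branch that allows the whole pattern to succeed is taken.
Matches: at [2:7] → 'uebyf'; at [8:13] → 'uebyf'; at [14:16] → 'rx'.
Each match is replaced using the text its own group 1 captured.

'4.[uebyf]r[uebyf]r[rx]'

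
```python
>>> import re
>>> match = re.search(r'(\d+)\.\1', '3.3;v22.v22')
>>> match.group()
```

'3.3'

After group 1 captures some text, `\1` only succeeds where that same text appears again.
`search` walks the string left to right and returns the first match it finds.
The match spans [0:3] → '3.3'.
Captured: group 1 = '3'.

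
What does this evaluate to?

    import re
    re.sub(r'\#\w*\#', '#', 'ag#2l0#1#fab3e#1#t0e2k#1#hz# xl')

'ag#1#1#1# xl'

Matches: at [2:7] → '#2l0#'; at [8:15] → '#fab3e#'; at [16:23] → '#t0e2k#'; at [24:28] → '#hz#'.
`sub` substitutes '#' at each match site.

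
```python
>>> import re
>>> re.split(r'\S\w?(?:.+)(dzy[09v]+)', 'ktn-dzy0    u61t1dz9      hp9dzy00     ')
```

['', 'dzy00', '     ']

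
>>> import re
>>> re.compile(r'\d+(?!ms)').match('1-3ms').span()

(0, 1)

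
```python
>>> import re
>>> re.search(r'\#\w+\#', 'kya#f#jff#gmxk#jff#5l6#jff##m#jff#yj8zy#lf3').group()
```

'#f#'

The match spans [3:6] → '#f#'.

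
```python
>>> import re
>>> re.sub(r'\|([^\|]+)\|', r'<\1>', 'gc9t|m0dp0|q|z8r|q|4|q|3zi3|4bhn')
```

Matches: at [4:11] → '|m0dp0|'; at [12:17] → '|z8r|'; at [18:21] → '|4|'; at [22:28] → '|3zi3|'.
The replacement refers to a captured group, so each match is rewritten using its own captured text.

'gc9t<m0dp0>q<z8r>q<4>q<3zi3>4bhn'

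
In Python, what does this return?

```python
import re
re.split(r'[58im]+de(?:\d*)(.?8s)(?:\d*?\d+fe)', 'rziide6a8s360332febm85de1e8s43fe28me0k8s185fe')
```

['rz', 'a8s', 'b', 'e8s', '28me0k8s185fe']

The group in the pattern means `split` returns the separators' captures alongside the pieces.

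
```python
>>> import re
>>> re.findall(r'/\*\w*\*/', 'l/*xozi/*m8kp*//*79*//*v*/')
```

Since nothing is captured, `findall` lists the 3 matched substrings directly.

['/*m8kp*/', '/*79*/', '/*v*/']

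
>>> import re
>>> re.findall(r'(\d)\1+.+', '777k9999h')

After group 1 captures some text, `\1` only succeeds where that same text appears again.
One capturing group, so `findall` returns just the captured substring from the one match — 1 in all.

['7']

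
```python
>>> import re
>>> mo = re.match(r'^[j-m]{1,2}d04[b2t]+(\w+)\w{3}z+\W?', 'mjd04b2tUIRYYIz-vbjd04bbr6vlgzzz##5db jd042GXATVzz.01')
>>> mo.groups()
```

('UIR',)

The match spans [0:16] → 'mjd04b2tUIRYYIz-'.
Captured: group 1 = 'UIR'.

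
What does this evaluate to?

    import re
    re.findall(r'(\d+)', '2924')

This matches one or more of a digit (captured).
Matches: at [0:4] match '2924', group 1 = '2924'.
With a single group, `findall` returns only what that group captured — 1 item.

['2924']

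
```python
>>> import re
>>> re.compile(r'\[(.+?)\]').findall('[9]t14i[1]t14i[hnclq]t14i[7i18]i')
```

['9', '1', 'hnclq', '7i18']

Scanning left to right: at [0:3] match '[9]', group 1 = '9'; at [7:10] match '[1]', group 1 = '1'; at [14:21] match '[hnclq]', group 1 = 'hnclq'; at [25:31] match '[7i18]', group 1 = '7i18'.
`findall` collects group 1 from each match (4 total).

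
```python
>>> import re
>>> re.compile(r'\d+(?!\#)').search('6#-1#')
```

`(?!…)`/`(?<!…)` only lets a position through if the neighbouring text does NOT match; no characters are consumed.
Here nothing in the string fits, so the call returns None.

None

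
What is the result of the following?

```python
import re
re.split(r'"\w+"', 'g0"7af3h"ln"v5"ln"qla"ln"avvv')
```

['g0', 'ln', 'ln', 'ln"avvv']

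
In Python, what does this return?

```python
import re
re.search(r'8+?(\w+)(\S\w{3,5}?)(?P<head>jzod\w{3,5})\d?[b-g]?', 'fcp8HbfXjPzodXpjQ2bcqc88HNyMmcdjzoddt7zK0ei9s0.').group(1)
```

The match spans [3:42] → '8HbfXjPzodXpjQ2bcqc88HNyMmcdjzoddt7zK0e'.
Captured: group 1 = 'HbfXjPzodXpjQ2bcqc88HNy', group 2 = 'Mmcd', group 3 = 'jzoddt7zK'.

'HbfXjPzodXpjQ2bcqc88HNy'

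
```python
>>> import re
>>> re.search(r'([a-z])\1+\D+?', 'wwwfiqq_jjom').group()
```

'wwwf'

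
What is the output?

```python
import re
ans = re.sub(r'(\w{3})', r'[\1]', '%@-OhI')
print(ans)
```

The pattern matches exactly 3 of a word character (captured).
Matches: at [3:6] → 'OhI'.
`\1` in the replacement pulls in group 1's text for each match.

%@-[OhI]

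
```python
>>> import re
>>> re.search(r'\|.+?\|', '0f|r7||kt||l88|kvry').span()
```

(2, 6)

With the lazy modifier that quantifier settles for the fewest repetitions that let the rest of the pattern succeed (the atoms after it are unaffected and can still be greedy).
`search` walks the string left to right and returns the first match it finds.
The match spans [2:6] → '|r7|'.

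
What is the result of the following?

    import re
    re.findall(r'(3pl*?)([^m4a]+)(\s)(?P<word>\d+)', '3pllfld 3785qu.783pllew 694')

[('3p', 'llfld 3785qu.783pllew', ' ', '694')]

Pattern: the literal '3p', then zero or more of the literal 'l' (lazy) (captured); then one or more of any character except [m4a] (captured); then whitespace (captured); then one or more of a digit (captured as 'word').
Because the quantifier is non-greedy, it stops expanding at the earliest point where the rest of the pattern can succeed.
Matches: at [0:27] match '3pllfld 3785qu.783pllew 694', groups = ('3p', 'llfld 3785qu.783pllew', ' ', '694').
`findall` packs the 4 group values into a tuple for every match.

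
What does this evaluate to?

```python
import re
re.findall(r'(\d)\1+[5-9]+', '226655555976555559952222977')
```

After group 1 captures some text, `\1` only succeeds where that same text appears again.
Matches: at [0:20] match '22665555597655555995', group 1 = '2'; at [20:27] match '2222977', group 1 = '2'.
With a single group, `findall` returns only what that group captured — 2 items.

['2', '2']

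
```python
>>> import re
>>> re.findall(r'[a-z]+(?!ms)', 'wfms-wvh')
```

Because the assertion is negative and zero-width, positions next to the forbidden text are skipped.
Since nothing is captured, `findall` lists the 2 matched substrings directly.

['wfms', 'wvh']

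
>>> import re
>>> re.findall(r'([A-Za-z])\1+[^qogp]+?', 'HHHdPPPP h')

['H', 'P']

A backreference is literal: `\1` must see the identical characters the first group matched.
Because there's exactly one group, `findall` drops the full match and keeps group 1 from each hit.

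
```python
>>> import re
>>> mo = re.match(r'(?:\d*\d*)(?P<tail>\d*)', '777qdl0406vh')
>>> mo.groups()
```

The match spans [0:3] → '777'.
Captured: group 1 = ''.

('',)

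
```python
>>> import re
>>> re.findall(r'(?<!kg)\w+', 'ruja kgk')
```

The negative lookahead/lookbehind blocks any match where the forbidden context is present.
Scanning left to right: at [0:4] → 'ruja'; at [5:8] → 'kgk'.
Since nothing is captured, `findall` lists the 2 matched substrings directly.

['ruja', 'kgk']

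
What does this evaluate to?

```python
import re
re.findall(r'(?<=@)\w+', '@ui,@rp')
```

The `(?=…)`/`(?<=…)` assertion just peeks at neighbouring text; it doesn't advance the match position.
Walking the string: at [1:3] → 'ui'; at [5:7] → 'rp'.
With no groups in the pattern, `findall` gives back each whole match — 2 here.

['ui', 'rp']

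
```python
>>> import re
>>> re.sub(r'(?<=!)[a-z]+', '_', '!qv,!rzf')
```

'!_,!_'

Because the assertion is zero-width, the text it checks is not consumed and won't appear in the result.
Matches: at [1:3] → 'qv'; at [5:8] → 'rzf'.
Each match is replaced by '_'.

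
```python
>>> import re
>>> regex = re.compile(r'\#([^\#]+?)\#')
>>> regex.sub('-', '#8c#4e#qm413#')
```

Matches: at [0:4] → '#8c#'; at [6:13] → '#qm413#'.
Every occurrence is swapped for '-'.

'-4e-'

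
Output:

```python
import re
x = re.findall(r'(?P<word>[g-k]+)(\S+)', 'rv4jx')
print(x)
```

Pattern: one or more of a character in [g-k] (captured as 'word'); then one or more of a non-whitespace character (captured).
Scanning left to right: at [3:5] match 'jx', groups = ('j', 'x').
`findall` packs the 2 group values into a tuple for every match.

[('j', 'x')]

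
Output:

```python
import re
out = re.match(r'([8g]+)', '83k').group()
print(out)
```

This matches one or more of one of [8g] (captured).
With `match`, the pattern is implicitly anchored at the beginning.
The match spans [0:1] → '8'.
Captured: group 1 = '8'.

8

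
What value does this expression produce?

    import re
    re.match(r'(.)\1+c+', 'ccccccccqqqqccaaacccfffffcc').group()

`\1` is not a pattern — it's the concrete string captured by group 1, re-applied verbatim.
`match` is anchored at position 0; if the pattern doesn't fit there, it returns None.
The match spans [0:8] → 'cccccccc'.
Captured: group 1 = 'c'.

'cccccccc'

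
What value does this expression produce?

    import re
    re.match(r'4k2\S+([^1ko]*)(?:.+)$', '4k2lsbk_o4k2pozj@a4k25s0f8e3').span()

(0, 28)

With `match`, the pattern is implicitly anchored at the beginning.
The match spans [0:28] → '4k2lsbk_o4k2pozj@a4k25s0f8e3'.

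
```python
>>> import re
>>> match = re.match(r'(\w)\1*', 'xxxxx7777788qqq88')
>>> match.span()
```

(0, 5)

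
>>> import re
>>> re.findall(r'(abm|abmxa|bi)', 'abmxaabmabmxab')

`|` is ordered: at each position the engine commits to the first alternative that works.
Walking the string: at [0:3] match 'abm', group 1 = 'abm'; at [5:8] match 'abm', group 1 = 'abm'; at [8:11] match 'abm', group 1 = 'abm'.
`findall` collects group 1 from each match (3 total).

['abm', 'abm', 'abm']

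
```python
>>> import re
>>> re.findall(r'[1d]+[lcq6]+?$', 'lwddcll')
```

['ddcll']

With no groups in the pattern, `findall` gives back each whole match — 1 here.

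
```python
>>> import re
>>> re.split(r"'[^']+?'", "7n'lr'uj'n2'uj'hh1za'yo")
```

['7n', 'uj', 'uj', 'yo']

Matches to split on: at [2:6] → "'lr'"; at [8:12] → "'n2'"; at [14:21] → "'hh1za'".
Splitting on the pattern gives 4 pieces.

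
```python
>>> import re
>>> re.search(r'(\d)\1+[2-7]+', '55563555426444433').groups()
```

('5',)

`\1` is not a pattern — it's the concrete string captured by group 1, re-applied verbatim.
Unlike `match`, `search` isn't anchored — it looks for the pattern anywhere in the string.
The match spans [0:17] → '55563555426444433'.
Captured: group 1 = '5'.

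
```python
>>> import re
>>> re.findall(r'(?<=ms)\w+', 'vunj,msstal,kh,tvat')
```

['stal']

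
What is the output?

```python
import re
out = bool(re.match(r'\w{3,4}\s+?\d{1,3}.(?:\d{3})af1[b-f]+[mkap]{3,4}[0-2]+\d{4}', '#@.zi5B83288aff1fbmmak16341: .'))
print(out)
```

False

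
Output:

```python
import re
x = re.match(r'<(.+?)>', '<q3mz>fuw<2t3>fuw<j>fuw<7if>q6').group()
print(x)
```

With `match`, the pattern is implicitly anchored at the beginning.
The match spans [0:6] → '<q3mz>'.

<q3mz>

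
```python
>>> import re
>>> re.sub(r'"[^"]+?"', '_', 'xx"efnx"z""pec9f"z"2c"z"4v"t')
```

Every occurrence is swapped for '_'.

'xx_z"_z_z_t'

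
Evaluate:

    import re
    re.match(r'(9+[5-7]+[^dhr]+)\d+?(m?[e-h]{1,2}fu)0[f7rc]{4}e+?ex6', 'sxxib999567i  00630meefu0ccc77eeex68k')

Pattern: one or more of the literal '9', then one or more of a character in [5-7], then one or more of any character except [dhr] (captured); then one or more of a digit (lazy); then optionally a literal 'm', then 1 to 2 of a character in [e-h], then the literal 'fu' (captured); then a literal '0'; then exactly 4 of one of [f7rc], then one or more of the literal 'e' (lazy), then the literal 'ex6'.
`re.match` won't scan ahead — the pattern has to work from the very first character.
Here the string doesn't start with a match, so the call returns None.

None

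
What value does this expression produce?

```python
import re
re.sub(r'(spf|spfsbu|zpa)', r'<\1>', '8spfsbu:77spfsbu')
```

'8<spf>sbu:77<spf>sbu'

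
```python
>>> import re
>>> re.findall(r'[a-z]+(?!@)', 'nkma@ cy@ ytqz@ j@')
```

`(?!…)`/`(?<!…)` only lets a position through if the neighbouring text does NOT match; no characters are consumed.
Walking the string: at [0:3] → 'nkm'; at [6:7] → 'c'; at [10:13] → 'ytq'.
With no groups in the pattern, `findall` gives back each whole match — 3 here.

['nkm', 'c', 'ytq']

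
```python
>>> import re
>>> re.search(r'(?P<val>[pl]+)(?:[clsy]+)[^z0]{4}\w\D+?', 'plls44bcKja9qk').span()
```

Pattern: one or more of one of [pl] (captured as 'val'); then one or more of one of [clsy] (non-capturing group); then exactly 4 of any character except [z0], then a word character, then one or more of a non-digit (lazy).
A `+?`/`*?`/`{m,n}?` starts at its minimum and grows only as far as needed for what follows to match.
Unlike `match`, `search` isn't anchored — it looks for the pattern anywhere in the string.
The match spans [0:10] → 'plls44bcKj'.
Captured: group 1 = 'pll'.

(0, 10)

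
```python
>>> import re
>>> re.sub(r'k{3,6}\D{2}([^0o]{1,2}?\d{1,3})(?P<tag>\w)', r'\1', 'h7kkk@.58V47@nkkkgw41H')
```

'h75847@n41'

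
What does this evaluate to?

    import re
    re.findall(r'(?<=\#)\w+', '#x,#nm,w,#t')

Lookahead/lookbehind check context without consuming it, so the matched span excludes the asserted characters.
Scanning left to right: at [1:2] → 'x'; at [4:6] → 'nm'; at [10:11] → 't'.
Since nothing is captured, `findall` lists the 3 matched substrings directly.

['x', 'nm', 't']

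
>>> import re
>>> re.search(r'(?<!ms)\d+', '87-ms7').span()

The negative lookahead/lookbehind blocks any match where the forbidden context is present.
`re.search` tries every starting position until one works.
The match spans [0:2] → '87'.

(0, 2)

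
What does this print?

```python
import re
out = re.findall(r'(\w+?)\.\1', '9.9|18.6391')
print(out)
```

['9']

`\1` has to match the exact text group 1 already captured.
With a single group, `findall` returns only what that group captured — 1 item.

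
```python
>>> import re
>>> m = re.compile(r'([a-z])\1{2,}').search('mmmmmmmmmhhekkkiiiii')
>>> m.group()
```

'mmmmmmmmm'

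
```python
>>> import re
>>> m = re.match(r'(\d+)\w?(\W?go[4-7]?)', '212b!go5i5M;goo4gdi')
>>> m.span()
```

This matches one or more of a digit (captured); then optionally a word character; then optionally a non-word character, then the literal 'go', then optionally a character in [4-7] (captured).
`match` is anchored at position 0; if the pattern doesn't fit there, it returns None.
The match spans [0:8] → '212b!go5'.
Captured: group 1 = '212', group 2 = '!go5'.

(0, 8)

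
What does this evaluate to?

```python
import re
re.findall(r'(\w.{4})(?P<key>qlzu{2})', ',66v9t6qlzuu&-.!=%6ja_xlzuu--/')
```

[('6v9t6', 'qlzuu')]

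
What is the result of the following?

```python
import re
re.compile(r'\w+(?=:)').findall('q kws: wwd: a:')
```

['kws', 'wwd', 'a']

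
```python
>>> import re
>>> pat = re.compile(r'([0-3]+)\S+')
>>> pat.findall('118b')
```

The pattern matches one or more of a character in [0-3] (captured); then one or more of a non-whitespace character.
Walking the string: at [0:4] match '118b', group 1 = '11'.
`findall` collects group 1 from the one match (1 total).

['11']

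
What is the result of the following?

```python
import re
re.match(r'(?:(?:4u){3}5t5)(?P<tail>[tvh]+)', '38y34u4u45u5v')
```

`re.match` only tries the pattern at the start of the string.
Here the pattern fails at index 0, so the call returns None.

None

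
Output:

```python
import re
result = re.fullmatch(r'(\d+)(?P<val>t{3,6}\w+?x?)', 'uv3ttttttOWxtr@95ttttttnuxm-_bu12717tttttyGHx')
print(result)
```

`fullmatch` succeeds only if the pattern covers the string from start to end.
Here the pattern can't cover the whole string, so the call returns None.

None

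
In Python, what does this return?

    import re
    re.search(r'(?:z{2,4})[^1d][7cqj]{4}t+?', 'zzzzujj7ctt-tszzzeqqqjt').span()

Pattern: 2 to 4 of a literal 'z' (non-capturing group); then any character except [1d], then exactly 4 of one of [7cqj]; then one or more of a literal 't' (lazy).
With the lazy modifier that quantifier settles for the fewest repetitions that let the rest of the pattern succeed (the atoms after it are unaffected and can still be greedy).
`re.search` scans for the first position where the pattern succeeds.
The match spans [0:10] → 'zzzzujj7ct'.

(0, 10)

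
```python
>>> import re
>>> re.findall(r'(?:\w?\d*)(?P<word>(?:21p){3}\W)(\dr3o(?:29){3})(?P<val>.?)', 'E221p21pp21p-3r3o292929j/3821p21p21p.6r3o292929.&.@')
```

[('21p21p21p.', '6r3o292929', '.')]

The pattern matches optionally a word character, then zero or more of a digit (non-capturing group); then the literal '21p' repeated 3 times, then a non-word character (captured as 'word'); then a digit, then the literal 'r3o', then the literal '29' repeated 3 times (captured); then optionally any character (captured as 'val').
Walking the string: at [25:48] match '3821p21p21p.6r3o292929.', groups = ('21p21p21p.', '6r3o292929', '.').
`findall` packs the 3 group values into a tuple for every match.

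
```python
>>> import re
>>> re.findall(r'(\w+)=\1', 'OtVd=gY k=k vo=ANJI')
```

After group 1 captures some text, `\1` only succeeds where that same text appears again.
Matches: at [8:11] match 'k=k', group 1 = 'k'.
Because there's exactly one group, `findall` drops the full match and keeps group 1 from the one hit.

['k']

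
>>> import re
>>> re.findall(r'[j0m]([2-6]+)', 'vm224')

['224']

The pattern matches one of [j0m]; then one or more of a character in [2-6] (captured).
One capturing group, so `findall` returns just the captured substring from the one match — 1 in all.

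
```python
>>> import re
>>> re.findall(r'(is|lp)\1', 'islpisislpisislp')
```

['is', 'is']

After group 1 captures some text, `\1` only succeeds where that same text appears again.
Scanning left to right: at [4:8] match 'isis', group 1 = 'is'; at [10:14] match 'isis', group 1 = 'is'.
One capturing group, so `findall` returns just the captured substring from each match — 2 in all.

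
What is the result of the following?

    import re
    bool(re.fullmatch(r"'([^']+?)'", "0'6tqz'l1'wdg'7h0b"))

False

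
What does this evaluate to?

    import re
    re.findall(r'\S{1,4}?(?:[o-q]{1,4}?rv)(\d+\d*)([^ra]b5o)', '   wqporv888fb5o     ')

[('888', 'fb5o')]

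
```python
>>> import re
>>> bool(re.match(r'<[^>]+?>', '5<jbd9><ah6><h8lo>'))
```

`re.match` won't scan ahead — the pattern has to work from the very first character.
Here the string doesn't start with a match, so the call returns None, and `bool(None)` is False.

False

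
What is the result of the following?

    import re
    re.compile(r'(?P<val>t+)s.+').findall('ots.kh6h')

['t']

Pattern: one or more of a literal 't' (captured as 'val'); then a literal 's', then one or more of any character.
Matches: at [1:8] match 'ts.kh6h', group 1 = 't'.
`findall` collects group 1 from the one match (1 total).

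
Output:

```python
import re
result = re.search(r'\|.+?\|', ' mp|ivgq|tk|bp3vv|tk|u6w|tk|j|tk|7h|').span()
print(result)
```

`re.search` scans for the first position where the pattern succeeds.
The match spans [3:9] → '|ivgq|'.

(3, 9)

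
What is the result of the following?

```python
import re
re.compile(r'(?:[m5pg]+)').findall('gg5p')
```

The pattern matches one or more of one of [m5pg] (non-capturing group).
Scanning left to right: at [0:4] → 'gg5p'.
No capturing groups, so `findall` returns the 1 full match string.

['gg5p']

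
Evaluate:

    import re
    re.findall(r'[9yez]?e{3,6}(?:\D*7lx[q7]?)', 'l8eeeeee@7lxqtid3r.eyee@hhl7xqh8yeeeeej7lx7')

The pattern matches optionally one of [9yez], then 3 to 6 of a literal 'e'; then zero or more of a non-digit, then the literal '7lx', then optionally one of [q7] (non-capturing group).
Scanning left to right: at [2:13] → 'eeeeee@7lxq'; at [32:43] → 'yeeeeej7lx7'.
With no groups in the pattern, `findall` gives back each whole match — 2 here.

['eeeeee@7lxq', 'yeeeeej7lx7']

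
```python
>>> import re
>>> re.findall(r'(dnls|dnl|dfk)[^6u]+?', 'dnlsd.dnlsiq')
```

Alternation isn't longest-match — the leftmost alternative that fits at this position is chosen.
With a single group, `findall` returns only what that group captured — 2 items.

['dnls', 'dnls']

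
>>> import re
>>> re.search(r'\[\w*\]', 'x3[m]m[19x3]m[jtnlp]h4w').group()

Unlike `match`, `search` isn't anchored — it looks for the pattern anywhere in the string.
The match spans [2:5] → '[m]'.

'[m]'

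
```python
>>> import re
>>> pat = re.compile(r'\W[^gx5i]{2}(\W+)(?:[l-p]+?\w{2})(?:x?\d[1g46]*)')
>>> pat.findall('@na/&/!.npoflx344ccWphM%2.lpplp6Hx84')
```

One capturing group, so `findall` returns just the captured substring from the one match — 1 in all.

['/&/!.']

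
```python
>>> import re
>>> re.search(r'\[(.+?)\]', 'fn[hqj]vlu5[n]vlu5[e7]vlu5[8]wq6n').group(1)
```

'hqj'

A non-greedy quantifier consumes as few characters as it can — just enough that the remainder of the pattern still matches from where it stops; whatever follows it matches normally.
`re.search` scans for the first position where the pattern succeeds.
The match spans [2:7] → '[hqj]'.
Captured: group 1 = 'hqj'.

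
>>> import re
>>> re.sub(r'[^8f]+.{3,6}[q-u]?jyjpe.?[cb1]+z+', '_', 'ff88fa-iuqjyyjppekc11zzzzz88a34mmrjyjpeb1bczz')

'ff88fa-iuqjyyjppekc11zzzzz88_'

The pattern matches one or more of any character except [8f], then 3 to 6 of any character, then optionally a character in [q-u]; then the literal 'jyj', then the literal 'pe'; then optionally any character, then one or more of one of [cb1], then one or more of the literal 'z'.
Matches: at [28:45] → 'a34mmrjyjpeb1bczz'.
Each match is replaced by '_'.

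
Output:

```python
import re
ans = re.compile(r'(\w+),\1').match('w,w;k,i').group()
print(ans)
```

w,w

The backreference `\1` re-matches whatever the first group consumed, character for character.
`re.match` only tries the pattern at the start of the string.
The match spans [0:3] → 'w,w'.
Captured: group 1 = 'w'.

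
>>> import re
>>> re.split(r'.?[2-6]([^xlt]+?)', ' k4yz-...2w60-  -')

A non-greedy quantifier consumes as few characters as it can — just enough that the remainder of the pattern still matches from where it stops; whatever follows it matches normally.
With a capturing group present, the delimiter's captured portion is kept in the result list.

[' ', 'y', 'z-..', 'w', '', '0', '-  -']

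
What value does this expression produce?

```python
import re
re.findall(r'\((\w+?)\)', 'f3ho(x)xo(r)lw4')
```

Scanning left to right: at [4:7] match '(x)', group 1 = 'x'; at [9:12] match '(r)', group 1 = 'r'.
With a single group, `findall` returns only what that group captured — 2 items.

['x', 'r']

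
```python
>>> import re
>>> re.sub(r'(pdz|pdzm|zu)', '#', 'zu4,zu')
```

Matches: at [0:2] → 'zu'; at [4:6] → 'zu'.
Every occurrence is swapped for '#'.

'#4,#'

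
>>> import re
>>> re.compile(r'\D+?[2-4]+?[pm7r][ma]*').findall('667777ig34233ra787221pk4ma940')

['ig34233ra', 'pk4ma']

This matches one or more of a non-digit (lazy), then one or more of a character in [2-4] (lazy); then one of [pm7r], then zero or more of one of [ma].
Scanning left to right: at [6:15] → 'ig34233ra'; at [21:26] → 'pk4ma'.
With no groups in the pattern, `findall` gives back each whole match — 2 here.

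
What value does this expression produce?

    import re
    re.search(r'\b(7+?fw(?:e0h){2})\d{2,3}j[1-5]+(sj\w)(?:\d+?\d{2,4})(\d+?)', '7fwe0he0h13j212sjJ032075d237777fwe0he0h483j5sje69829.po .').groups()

The match spans [0:24] → '7fwe0he0h13j212sjJ032075'.
Captured: group 1 = '7fwe0he0h', group 2 = 'sjJ', group 3 = '5'.

('7fwe0he0h', 'sjJ', '5')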